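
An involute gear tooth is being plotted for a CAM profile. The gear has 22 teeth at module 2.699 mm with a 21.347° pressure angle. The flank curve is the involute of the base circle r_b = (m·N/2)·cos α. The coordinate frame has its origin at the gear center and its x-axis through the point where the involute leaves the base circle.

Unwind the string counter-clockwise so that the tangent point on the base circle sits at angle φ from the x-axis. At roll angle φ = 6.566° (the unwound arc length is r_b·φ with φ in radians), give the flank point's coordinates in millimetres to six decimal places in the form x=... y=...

pitch radius r_p = m·N/2 = 2.699·22/2 = 29.689000
base radius r_b = r_p·cos α = 29.689000·cos 21.347° = 27.652125
roll angle φ = 6.566° = 0.11459832 rad
x = r_b·(cos φ + φ·sin φ) = 27.652125·(0.99344080 + 0.11459832·0.11434765) = 27.833104
y = r_b·(sin φ − φ·cos φ) = 27.652125·(0.11434765 − 0.11459832·0.99344080) = 0.013854

x=27.833104 y=0.013854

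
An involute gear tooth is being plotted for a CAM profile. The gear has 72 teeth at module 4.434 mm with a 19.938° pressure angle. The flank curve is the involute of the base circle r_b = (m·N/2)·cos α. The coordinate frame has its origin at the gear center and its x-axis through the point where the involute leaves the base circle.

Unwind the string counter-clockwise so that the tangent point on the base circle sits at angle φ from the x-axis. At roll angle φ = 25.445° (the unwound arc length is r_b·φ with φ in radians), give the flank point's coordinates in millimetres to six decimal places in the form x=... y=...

x=164.132206 y=4.295200

pitch radius r_p = m·N/2 = 4.434·72/2 = 159.624000
base radius r_b = r_p·cos α = 159.624000·cos 19.938° = 150.056484
roll angle φ = 25.445° = 0.44409903 rad
x = r_b·(cos φ + φ·sin φ) = 150.056484·(0.90299813 + 0.44409903·0.42964448) = 164.132206
y = r_b·(sin φ − φ·cos φ) = 150.056484·(0.42964448 − 0.44409903·0.90299813) = 4.295200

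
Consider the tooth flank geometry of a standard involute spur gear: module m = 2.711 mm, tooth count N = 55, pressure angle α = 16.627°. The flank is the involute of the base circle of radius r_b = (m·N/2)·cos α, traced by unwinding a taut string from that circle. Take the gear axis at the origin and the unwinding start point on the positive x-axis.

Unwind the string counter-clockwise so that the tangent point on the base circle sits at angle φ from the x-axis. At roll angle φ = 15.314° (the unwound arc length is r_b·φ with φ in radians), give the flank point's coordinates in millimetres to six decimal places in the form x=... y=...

pitch radius r_p = m·N/2 = 2.711·55/2 = 74.552500
base radius r_b = r_p·cos α = 74.552500·cos 16.627° = 71.435299
roll angle φ = 15.314° = 0.26727972 rad
x = r_b·(cos φ + φ·sin φ) = 71.435299·(0.96449291 + 0.26727972·0.26410873) = 73.941522
y = r_b·(sin φ − φ·cos φ) = 71.435299·(0.26410873 − 0.26727972·0.96449291) = 0.451423

x=73.941522 y=0.451423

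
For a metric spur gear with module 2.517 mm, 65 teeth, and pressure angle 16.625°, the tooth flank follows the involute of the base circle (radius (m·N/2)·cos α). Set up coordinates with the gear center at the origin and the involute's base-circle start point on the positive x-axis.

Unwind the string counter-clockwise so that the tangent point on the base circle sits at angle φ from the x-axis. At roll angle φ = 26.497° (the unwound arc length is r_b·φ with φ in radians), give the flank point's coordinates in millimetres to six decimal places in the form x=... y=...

x=86.321970 y=2.529333

pitch radius r_p = m·N/2 = 2.517·65/2 = 81.802500
base radius r_b = r_p·cos α = 81.802500·cos 16.625° = 78.382978
roll angle φ = 26.497° = 0.46245989 rad
x = r_b·(cos φ + φ·sin φ) = 78.382978·(0.89495772 + 0.46245989·0.44615095) = 86.321970
y = r_b·(sin φ − φ·cos φ) = 78.382978·(0.44615095 − 0.46245989·0.89495772) = 2.529333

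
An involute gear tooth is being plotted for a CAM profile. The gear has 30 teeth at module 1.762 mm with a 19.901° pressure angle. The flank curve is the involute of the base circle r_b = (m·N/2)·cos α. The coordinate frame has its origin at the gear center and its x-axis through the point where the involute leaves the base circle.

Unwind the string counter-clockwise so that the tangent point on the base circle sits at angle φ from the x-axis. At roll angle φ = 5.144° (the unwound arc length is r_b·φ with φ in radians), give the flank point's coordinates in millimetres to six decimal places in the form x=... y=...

x=24.951614 y=0.005990

pitch radius r_p = m·N/2 = 1.762·30/2 = 26.430000
base radius r_b = r_p·cos α = 26.430000·cos 19.901° = 24.851658
roll angle φ = 5.144° = 0.08977974 rad
x = r_b·(cos φ + φ·sin φ) = 24.851658·(0.99597251 + 0.08977974·0.08965918) = 24.951614
y = r_b·(sin φ − φ·cos φ) = 24.851658·(0.08965918 − 0.08977974·0.99597251) = 0.005990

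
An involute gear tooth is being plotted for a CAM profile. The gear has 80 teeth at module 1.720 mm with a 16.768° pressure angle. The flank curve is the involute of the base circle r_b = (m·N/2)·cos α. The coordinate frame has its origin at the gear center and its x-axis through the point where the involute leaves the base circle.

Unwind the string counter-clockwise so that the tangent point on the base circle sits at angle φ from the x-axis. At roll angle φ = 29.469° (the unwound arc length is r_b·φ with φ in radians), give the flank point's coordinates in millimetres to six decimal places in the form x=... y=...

pitch radius r_p = m·N/2 = 1.720·80/2 = 68.800000
base radius r_b = r_p·cos α = 68.800000·cos 16.768° = 65.874677
roll angle φ = 29.469° = 0.51433108 rad
x = r_b·(cos φ + φ·sin φ) = 65.874677·(0.87062200 + 0.51433108·0.49195258) = 74.019982
y = r_b·(sin φ − φ·cos φ) = 65.874677·(0.49195258 − 0.51433108·0.87062200) = 2.909331

x=74.019982 y=2.909331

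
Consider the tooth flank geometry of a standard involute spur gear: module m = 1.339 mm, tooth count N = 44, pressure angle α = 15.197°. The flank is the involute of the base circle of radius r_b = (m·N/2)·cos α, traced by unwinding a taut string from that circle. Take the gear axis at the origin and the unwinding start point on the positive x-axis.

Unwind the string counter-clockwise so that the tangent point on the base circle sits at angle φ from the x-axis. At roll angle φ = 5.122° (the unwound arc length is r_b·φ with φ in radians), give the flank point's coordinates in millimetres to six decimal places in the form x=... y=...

x=28.541225 y=0.006764

pitch radius r_p = m·N/2 = 1.339·44/2 = 29.458000
base radius r_b = r_p·cos α = 29.458000·cos 15.197° = 28.427860
roll angle φ = 5.122° = 0.08939576 rad
x = r_b·(cos φ + φ·sin φ) = 28.427860·(0.99600686 + 0.08939576·0.08927674) = 28.541225
y = r_b·(sin φ − φ·cos φ) = 28.427860·(0.08927674 − 0.08939576·0.99600686) = 0.006764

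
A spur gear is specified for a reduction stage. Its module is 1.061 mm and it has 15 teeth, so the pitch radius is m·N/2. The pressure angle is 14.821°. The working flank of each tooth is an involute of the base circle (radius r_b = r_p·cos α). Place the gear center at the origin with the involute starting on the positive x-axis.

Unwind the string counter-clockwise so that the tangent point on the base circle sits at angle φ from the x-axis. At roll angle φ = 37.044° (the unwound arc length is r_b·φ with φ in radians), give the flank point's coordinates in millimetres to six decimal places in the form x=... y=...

pitch radius r_p = m·N/2 = 1.061·15/2 = 7.957500
base radius r_b = r_p·cos α = 7.957500·cos 14.821° = 7.692752
roll angle φ = 37.044° = 0.64653977 rad
x = r_b·(cos φ + φ·sin φ) = 7.692752·(0.79817311 + 0.64653977·0.60242815) = 9.136426
y = r_b·(sin φ − φ·cos φ) = 7.692752·(0.60242815 − 0.64653977·0.79817311) = 0.664481

x=9.136426 y=0.664481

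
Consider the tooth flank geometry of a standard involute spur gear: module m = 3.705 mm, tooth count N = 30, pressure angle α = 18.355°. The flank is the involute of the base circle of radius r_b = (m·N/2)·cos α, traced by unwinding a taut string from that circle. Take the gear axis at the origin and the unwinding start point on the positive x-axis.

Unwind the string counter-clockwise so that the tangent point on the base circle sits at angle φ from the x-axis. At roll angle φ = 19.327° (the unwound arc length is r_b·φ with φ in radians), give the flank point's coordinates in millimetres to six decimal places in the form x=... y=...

x=55.663649 y=0.667201

pitch radius r_p = m·N/2 = 3.705·30/2 = 55.575000
base radius r_b = r_p·cos α = 55.575000·cos 18.355° = 52.747546
roll angle φ = 19.327° = 0.33731978 rad
x = r_b·(cos φ + φ·sin φ) = 52.747546·(0.94364510 + 0.33731978·0.33095911) = 55.663649
y = r_b·(sin φ − φ·cos φ) = 52.747546·(0.33095911 − 0.33731978·0.94364510) = 0.667201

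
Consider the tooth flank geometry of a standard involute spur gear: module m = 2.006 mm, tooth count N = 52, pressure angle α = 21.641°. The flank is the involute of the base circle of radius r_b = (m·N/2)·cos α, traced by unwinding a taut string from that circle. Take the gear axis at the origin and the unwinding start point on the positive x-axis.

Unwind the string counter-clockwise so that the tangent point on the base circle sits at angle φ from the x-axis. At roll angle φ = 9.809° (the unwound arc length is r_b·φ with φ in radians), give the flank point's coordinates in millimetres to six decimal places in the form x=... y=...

pitch radius r_p = m·N/2 = 2.006·52/2 = 52.156000
base radius r_b = r_p·cos α = 52.156000·cos 21.641° = 48.479671
roll angle φ = 9.809° = 0.17119935 rad
x = r_b·(cos φ + φ·sin φ) = 48.479671·(0.98538115 + 0.17119935·0.17036428) = 49.184924
y = r_b·(sin φ − φ·cos φ) = 48.479671·(0.17036428 − 0.17119935·0.98538115) = 0.080848

x=49.184924 y=0.080848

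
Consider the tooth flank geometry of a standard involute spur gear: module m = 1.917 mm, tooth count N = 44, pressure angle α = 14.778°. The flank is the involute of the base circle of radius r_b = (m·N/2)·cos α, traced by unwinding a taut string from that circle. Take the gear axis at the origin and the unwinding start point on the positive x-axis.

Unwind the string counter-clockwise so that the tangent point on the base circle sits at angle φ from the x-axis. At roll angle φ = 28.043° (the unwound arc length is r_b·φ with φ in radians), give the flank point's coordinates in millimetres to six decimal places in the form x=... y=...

x=45.374677 y=1.555896

pitch radius r_p = m·N/2 = 1.917·44/2 = 42.174000
base radius r_b = r_p·cos α = 42.174000·cos 14.778° = 40.778943
roll angle φ = 28.043° = 0.48944268 rad
x = r_b·(cos φ + φ·sin φ) = 40.778943·(0.88259501 + 0.48944268·0.47013408) = 45.374677
y = r_b·(sin φ − φ·cos φ) = 40.778943·(0.47013408 − 0.48944268·0.88259501) = 1.555896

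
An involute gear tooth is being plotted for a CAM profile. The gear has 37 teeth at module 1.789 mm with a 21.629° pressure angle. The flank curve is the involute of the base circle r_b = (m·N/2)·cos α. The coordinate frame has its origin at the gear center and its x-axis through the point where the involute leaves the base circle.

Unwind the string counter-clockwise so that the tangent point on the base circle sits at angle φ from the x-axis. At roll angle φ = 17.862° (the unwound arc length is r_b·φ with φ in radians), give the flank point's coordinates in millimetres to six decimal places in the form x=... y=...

pitch radius r_p = m·N/2 = 1.789·37/2 = 33.096500
base radius r_b = r_p·cos α = 33.096500·cos 21.629° = 30.766177
roll angle φ = 17.862° = 0.31175071 rad
x = r_b·(cos φ + φ·sin φ) = 30.766177·(0.95179804 + 0.31175071·0.30672543) = 32.225106
y = r_b·(sin φ − φ·cos φ) = 30.766177·(0.30672543 − 0.31175071·0.95179804) = 0.307714

x=32.225106 y=0.307714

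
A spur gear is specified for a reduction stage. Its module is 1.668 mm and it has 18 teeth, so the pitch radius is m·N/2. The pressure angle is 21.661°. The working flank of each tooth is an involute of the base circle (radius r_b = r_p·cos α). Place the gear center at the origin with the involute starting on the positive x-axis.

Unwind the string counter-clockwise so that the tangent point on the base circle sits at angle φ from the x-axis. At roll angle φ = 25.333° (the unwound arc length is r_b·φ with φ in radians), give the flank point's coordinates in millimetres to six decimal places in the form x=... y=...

pitch radius r_p = m·N/2 = 1.668·18/2 = 15.012000
base radius r_b = r_p·cos α = 15.012000·cos 21.661° = 13.951913
roll angle φ = 25.333° = 0.44214426 rad
x = r_b·(cos φ + φ·sin φ) = 13.951913·(0.90383626 + 0.44214426·0.42787851) = 15.249724
y = r_b·(sin φ − φ·cos φ) = 13.951913·(0.42787851 − 0.44214426·0.90383626) = 0.394176

x=15.249724 y=0.394176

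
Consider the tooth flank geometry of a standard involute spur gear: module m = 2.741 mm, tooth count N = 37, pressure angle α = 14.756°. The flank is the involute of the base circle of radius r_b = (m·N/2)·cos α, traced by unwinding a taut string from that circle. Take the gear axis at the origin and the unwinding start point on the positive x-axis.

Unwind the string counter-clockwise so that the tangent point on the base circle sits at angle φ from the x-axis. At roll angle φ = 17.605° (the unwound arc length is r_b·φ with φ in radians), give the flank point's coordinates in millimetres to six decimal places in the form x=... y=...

x=51.296542 y=0.469709

pitch radius r_p = m·N/2 = 2.741·37/2 = 50.708500
base radius r_b = r_p·cos α = 50.708500·cos 14.756° = 49.036097
roll angle φ = 17.605° = 0.30726521 rad
x = r_b·(cos φ + φ·sin φ) = 49.036097·(0.95316428 + 0.30726521·0.30245307) = 51.296542
y = r_b·(sin φ − φ·cos φ) = 49.036097·(0.30245307 − 0.30726521·0.95316428) = 0.469709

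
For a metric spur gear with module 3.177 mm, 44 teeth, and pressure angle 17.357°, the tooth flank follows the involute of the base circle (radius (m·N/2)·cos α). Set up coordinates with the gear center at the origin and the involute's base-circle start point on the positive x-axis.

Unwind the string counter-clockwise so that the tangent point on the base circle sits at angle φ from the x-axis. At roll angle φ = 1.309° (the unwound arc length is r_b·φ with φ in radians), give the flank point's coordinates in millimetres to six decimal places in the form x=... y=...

pitch radius r_p = m·N/2 = 3.177·44/2 = 69.894000
base radius r_b = r_p·cos α = 69.894000·cos 17.357° = 66.711341
roll angle φ = 1.309° = 0.02284636 rad
x = r_b·(cos φ + φ·sin φ) = 66.711341·(0.99973903 + 0.02284636·0.02284437) = 66.728749
y = r_b·(sin φ − φ·cos φ) = 66.711341·(0.02284437 − 0.02284636·0.99973903) = 0.000265

x=66.728749 y=0.000265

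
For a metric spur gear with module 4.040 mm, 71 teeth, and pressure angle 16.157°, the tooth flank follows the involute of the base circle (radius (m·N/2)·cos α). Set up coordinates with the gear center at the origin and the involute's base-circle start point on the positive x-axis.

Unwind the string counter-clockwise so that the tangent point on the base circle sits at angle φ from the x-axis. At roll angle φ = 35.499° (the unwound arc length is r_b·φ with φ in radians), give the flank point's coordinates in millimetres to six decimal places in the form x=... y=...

x=161.711725 y=10.507604

pitch radius r_p = m·N/2 = 4.040·71/2 = 143.420000
base radius r_b = r_p·cos α = 143.420000·cos 16.157° = 137.755311
roll angle φ = 35.499° = 0.61957443 rad
x = r_b·(cos φ + φ·sin φ) = 137.755311·(0.81412565 + 0.61957443·0.58068875) = 161.711725
y = r_b·(sin φ − φ·cos φ) = 137.755311·(0.58068875 − 0.61957443·0.81412565) = 10.507604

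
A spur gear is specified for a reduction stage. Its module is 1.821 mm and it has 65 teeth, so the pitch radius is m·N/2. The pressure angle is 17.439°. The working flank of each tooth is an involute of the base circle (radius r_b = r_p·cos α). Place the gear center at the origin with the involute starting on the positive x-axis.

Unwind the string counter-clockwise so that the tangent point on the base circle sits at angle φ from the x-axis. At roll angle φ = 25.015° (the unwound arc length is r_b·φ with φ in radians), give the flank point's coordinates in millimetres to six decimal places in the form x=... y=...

x=61.589796 y=1.536632

pitch radius r_p = m·N/2 = 1.821·65/2 = 59.182500
base radius r_b = r_p·cos α = 59.182500·cos 17.439° = 56.462269
roll angle φ = 25.015° = 0.43659411 rad
x = r_b·(cos φ + φ·sin φ) = 56.462269·(0.90619711 + 0.43659411·0.42285552) = 61.589796
y = r_b·(sin φ − φ·cos φ) = 56.462269·(0.42285552 − 0.43659411·0.90619711) = 1.536632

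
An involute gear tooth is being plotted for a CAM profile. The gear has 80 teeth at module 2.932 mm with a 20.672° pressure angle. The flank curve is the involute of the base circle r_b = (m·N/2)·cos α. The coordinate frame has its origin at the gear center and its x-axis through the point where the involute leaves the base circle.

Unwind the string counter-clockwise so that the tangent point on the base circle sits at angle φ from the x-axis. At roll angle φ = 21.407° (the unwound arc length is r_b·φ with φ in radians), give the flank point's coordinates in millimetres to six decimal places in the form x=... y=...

pitch radius r_p = m·N/2 = 2.932·80/2 = 117.280000
base radius r_b = r_p·cos α = 117.280000·cos 20.672° = 109.729122
roll angle φ = 21.407° = 0.37362263 rad
x = r_b·(cos φ + φ·sin φ) = 109.729122·(0.93101123 + 0.37362263·0.36499053) = 117.122665
y = r_b·(sin φ − φ·cos φ) = 109.729122·(0.36499053 − 0.37362263·0.93101123) = 1.881159

x=117.122665 y=1.881159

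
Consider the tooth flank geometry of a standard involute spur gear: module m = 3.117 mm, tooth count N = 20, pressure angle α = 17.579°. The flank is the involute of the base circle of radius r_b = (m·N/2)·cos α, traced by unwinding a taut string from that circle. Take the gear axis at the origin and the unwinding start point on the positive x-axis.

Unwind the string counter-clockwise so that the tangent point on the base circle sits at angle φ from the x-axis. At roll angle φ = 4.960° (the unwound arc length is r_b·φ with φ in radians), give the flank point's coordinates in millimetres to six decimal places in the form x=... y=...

pitch radius r_p = m·N/2 = 3.117·20/2 = 31.170000
base radius r_b = r_p·cos α = 31.170000·cos 17.579° = 29.714406
roll angle φ = 4.960° = 0.08656833 rad
x = r_b·(cos φ + φ·sin φ) = 29.714406·(0.99625530 + 0.08656833·0.08646025) = 29.825538
y = r_b·(sin φ − φ·cos φ) = 29.714406·(0.08646025 − 0.08656833·0.99625530) = 0.006421

x=29.825538 y=0.006421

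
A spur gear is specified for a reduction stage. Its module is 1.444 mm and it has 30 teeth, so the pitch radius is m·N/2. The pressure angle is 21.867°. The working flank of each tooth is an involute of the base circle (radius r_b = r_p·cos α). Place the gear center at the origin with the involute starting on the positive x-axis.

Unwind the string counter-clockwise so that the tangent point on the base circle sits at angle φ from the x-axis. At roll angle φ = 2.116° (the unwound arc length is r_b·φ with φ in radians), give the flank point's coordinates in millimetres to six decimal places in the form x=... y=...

x=20.115287 y=0.000337

pitch radius r_p = m·N/2 = 1.444·30/2 = 21.660000
base radius r_b = r_p·cos α = 21.660000·cos 21.867° = 20.101583
roll angle φ = 2.116° = 0.03693117 rad
x = r_b·(cos φ + φ·sin φ) = 20.101583·(0.99931812 + 0.03693117·0.03692277) = 20.115287
y = r_b·(sin φ − φ·cos φ) = 20.101583·(0.03692277 − 0.03693117·0.99931812) = 0.000337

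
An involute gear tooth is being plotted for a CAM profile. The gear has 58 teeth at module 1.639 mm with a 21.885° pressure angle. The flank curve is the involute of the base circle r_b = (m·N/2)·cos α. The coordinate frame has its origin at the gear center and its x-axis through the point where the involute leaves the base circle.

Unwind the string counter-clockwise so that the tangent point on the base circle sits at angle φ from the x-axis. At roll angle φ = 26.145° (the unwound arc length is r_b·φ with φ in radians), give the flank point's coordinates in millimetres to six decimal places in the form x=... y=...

pitch radius r_p = m·N/2 = 1.639·58/2 = 47.531000
base radius r_b = r_p·cos α = 47.531000·cos 21.885° = 44.105625
roll angle φ = 26.145° = 0.45631633 rad
x = r_b·(cos φ + φ·sin φ) = 44.105625·(0.89768177 + 0.45631633·0.44064434) = 48.461275
y = r_b·(sin φ − φ·cos φ) = 44.105625·(0.44064434 − 0.45631633·0.89768177) = 1.368046

x=48.461275 y=1.368046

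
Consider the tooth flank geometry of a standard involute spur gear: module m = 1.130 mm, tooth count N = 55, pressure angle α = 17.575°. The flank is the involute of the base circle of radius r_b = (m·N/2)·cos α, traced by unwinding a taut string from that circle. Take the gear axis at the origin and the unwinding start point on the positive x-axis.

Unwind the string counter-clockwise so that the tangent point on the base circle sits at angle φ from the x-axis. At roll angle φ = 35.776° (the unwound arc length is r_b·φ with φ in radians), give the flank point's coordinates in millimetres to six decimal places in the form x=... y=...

pitch radius r_p = m·N/2 = 1.130·55/2 = 31.075000
base radius r_b = r_p·cos α = 31.075000·cos 17.575° = 29.624497
roll angle φ = 35.776° = 0.62440899 rad
x = r_b·(cos φ + φ·sin φ) = 29.624497·(0.81130877 + 0.62440899·0.58461789) = 34.848760
y = r_b·(sin φ − φ·cos φ) = 29.624497·(0.58461789 − 0.62440899·0.81130877) = 2.311581

x=34.848760 y=2.311581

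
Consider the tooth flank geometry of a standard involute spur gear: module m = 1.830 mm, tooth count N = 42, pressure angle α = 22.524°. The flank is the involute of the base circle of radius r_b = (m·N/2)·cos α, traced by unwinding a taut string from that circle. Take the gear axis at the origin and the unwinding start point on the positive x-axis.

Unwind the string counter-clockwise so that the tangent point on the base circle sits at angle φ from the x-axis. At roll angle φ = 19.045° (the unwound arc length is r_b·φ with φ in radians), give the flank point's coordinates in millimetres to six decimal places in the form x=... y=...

x=37.405777 y=0.429792

pitch radius r_p = m·N/2 = 1.830·42/2 = 38.430000
base radius r_b = r_p·cos α = 38.430000·cos 22.524° = 35.498527
roll angle φ = 19.045° = 0.33239796 rad
x = r_b·(cos φ + φ·sin φ) = 35.498527·(0.94526258 + 0.33239796·0.32631066) = 37.405777
y = r_b·(sin φ − φ·cos φ) = 35.498527·(0.32631066 − 0.33239796·0.94526258) = 0.429792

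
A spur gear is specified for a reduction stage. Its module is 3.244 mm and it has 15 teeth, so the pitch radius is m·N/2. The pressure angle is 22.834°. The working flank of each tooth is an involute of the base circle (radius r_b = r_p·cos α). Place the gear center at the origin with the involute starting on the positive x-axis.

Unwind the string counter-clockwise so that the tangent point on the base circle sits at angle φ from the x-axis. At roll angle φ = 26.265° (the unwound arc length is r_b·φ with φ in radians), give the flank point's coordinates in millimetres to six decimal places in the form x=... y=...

pitch radius r_p = m·N/2 = 3.244·15/2 = 24.330000
base radius r_b = r_p·cos α = 24.330000·cos 22.834° = 22.423332
roll angle φ = 26.265° = 0.45841073 rad
x = r_b·(cos φ + φ·sin φ) = 22.423332·(0.89675692 + 0.45841073·0.44252348) = 24.657019
y = r_b·(sin φ − φ·cos φ) = 22.423332·(0.44252348 − 0.45841073·0.89675692) = 0.705000

x=24.657019 y=0.705000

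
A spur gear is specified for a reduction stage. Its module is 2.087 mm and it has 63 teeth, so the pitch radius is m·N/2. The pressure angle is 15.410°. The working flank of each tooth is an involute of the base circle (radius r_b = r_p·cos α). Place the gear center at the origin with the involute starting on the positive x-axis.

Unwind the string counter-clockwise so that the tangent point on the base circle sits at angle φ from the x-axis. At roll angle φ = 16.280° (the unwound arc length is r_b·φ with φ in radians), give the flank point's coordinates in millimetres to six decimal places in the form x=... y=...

x=65.884043 y=0.480724

pitch radius r_p = m·N/2 = 2.087·63/2 = 65.740500
base radius r_b = r_p·cos α = 65.740500·cos 15.410° = 63.377066
roll angle φ = 16.280° = 0.28413960 rad
x = r_b·(cos φ + φ·sin φ) = 63.377066·(0.95990320 + 0.28413960·0.28033166) = 65.884043
y = r_b·(sin φ − φ·cos φ) = 63.377066·(0.28033166 − 0.28413960·0.95990320) = 0.480724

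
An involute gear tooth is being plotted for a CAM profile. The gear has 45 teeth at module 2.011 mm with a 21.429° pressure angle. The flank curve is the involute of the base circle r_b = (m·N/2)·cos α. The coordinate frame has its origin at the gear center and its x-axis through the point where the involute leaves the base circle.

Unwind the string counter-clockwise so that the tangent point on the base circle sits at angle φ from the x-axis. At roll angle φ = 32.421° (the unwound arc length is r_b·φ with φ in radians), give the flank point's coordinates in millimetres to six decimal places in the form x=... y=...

x=48.332473 y=2.463226

pitch radius r_p = m·N/2 = 2.011·45/2 = 45.247500
base radius r_b = r_p·cos α = 45.247500·cos 21.429° = 42.119586
roll angle φ = 32.421° = 0.56585320 rad
x = r_b·(cos φ + φ·sin φ) = 42.119586·(0.84413148 + 0.56585320·0.53613622) = 48.332473
y = r_b·(sin φ − φ·cos φ) = 42.119586·(0.53613622 − 0.56585320·0.84413148) = 2.463226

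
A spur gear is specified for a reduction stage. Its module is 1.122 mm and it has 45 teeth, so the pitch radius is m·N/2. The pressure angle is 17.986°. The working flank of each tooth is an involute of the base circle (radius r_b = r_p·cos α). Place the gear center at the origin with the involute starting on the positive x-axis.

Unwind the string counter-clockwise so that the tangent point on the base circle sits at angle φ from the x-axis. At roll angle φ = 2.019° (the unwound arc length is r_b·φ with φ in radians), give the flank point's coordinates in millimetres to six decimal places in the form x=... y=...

pitch radius r_p = m·N/2 = 1.122·45/2 = 25.245000
base radius r_b = r_p·cos α = 25.245000·cos 17.986° = 24.011327
roll angle φ = 2.019° = 0.03523820 rad
x = r_b·(cos φ + φ·sin φ) = 24.011327·(0.99937920 + 0.03523820·0.03523091) = 24.026230
y = r_b·(sin φ − φ·cos φ) = 24.011327·(0.03523091 − 0.03523820·0.99937920) = 0.000350

x=24.026230 y=0.000350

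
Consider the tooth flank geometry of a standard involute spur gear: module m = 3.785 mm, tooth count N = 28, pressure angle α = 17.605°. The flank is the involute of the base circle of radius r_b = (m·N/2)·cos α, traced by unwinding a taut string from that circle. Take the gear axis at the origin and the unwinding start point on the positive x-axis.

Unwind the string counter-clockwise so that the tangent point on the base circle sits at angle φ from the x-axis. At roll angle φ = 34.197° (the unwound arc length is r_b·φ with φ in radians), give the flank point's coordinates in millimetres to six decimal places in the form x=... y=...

x=58.718974 y=3.453712

pitch radius r_p = m·N/2 = 3.785·28/2 = 52.990000
base radius r_b = r_p·cos α = 52.990000·cos 17.605° = 50.508175
roll angle φ = 34.197° = 0.59685024 rad
x = r_b·(cos φ + φ·sin φ) = 50.508175·(0.82711000 + 0.59685024·0.56204007) = 58.718974
y = r_b·(sin φ − φ·cos φ) = 50.508175·(0.56204007 − 0.59685024·0.82711000) = 3.453712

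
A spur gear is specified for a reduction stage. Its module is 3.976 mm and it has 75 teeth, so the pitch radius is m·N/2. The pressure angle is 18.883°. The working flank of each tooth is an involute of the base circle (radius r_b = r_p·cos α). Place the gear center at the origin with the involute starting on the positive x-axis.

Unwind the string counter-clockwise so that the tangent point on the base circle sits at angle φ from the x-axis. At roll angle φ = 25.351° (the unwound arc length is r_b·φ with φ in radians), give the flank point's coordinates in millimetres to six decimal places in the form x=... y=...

x=154.216264 y=3.994129

pitch radius r_p = m·N/2 = 3.976·75/2 = 149.100000
base radius r_b = r_p·cos α = 149.100000·cos 18.883° = 141.075651
roll angle φ = 25.351° = 0.44245842 rad
x = r_b·(cos φ + φ·sin φ) = 141.075651·(0.90370179 + 0.44245842·0.42816243) = 154.216264
y = r_b·(sin φ − φ·cos φ) = 141.075651·(0.42816243 − 0.44245842·0.90370179) = 3.994129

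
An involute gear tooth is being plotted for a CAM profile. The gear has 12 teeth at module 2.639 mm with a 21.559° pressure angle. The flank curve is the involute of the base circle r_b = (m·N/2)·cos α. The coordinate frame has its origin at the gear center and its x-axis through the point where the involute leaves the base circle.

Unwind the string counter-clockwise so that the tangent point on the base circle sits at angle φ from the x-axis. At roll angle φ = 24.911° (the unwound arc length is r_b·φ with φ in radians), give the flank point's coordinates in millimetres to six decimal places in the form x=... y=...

x=16.053030 y=0.395863

pitch radius r_p = m·N/2 = 2.639·12/2 = 15.834000
base radius r_b = r_p·cos α = 15.834000·cos 21.559° = 14.726248
roll angle φ = 24.911° = 0.43477897 rad
x = r_b·(cos φ + φ·sin φ) = 14.726248·(0.90696316 + 0.43477897·0.42120995) = 16.053030
y = r_b·(sin φ − φ·cos φ) = 14.726248·(0.42120995 − 0.43477897·0.90696316) = 0.395863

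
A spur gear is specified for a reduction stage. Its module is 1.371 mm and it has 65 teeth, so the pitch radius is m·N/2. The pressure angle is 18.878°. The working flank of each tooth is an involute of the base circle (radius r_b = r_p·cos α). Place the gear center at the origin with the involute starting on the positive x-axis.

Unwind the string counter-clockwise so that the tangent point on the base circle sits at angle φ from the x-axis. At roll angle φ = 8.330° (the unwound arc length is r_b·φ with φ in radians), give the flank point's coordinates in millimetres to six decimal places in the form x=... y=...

x=42.603963 y=0.043096

pitch radius r_p = m·N/2 = 1.371·65/2 = 44.557500
base radius r_b = r_p·cos α = 44.557500·cos 18.878° = 42.160737
roll angle φ = 8.330° = 0.14538593 rad
x = r_b·(cos φ + φ·sin φ) = 42.160737·(0.98945007 + 0.14538593·0.14487430) = 42.603963
y = r_b·(sin φ − φ·cos φ) = 42.160737·(0.14487430 − 0.14538593·0.98945007) = 0.043096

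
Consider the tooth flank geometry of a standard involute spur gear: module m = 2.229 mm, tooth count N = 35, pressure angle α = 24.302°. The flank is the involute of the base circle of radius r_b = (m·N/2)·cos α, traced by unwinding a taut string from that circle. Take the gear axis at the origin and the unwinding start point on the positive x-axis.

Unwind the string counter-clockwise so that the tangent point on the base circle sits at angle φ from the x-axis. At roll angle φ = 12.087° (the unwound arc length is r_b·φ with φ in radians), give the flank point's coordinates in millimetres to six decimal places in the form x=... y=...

pitch radius r_p = m·N/2 = 2.229·35/2 = 39.007500
base radius r_b = r_p·cos α = 39.007500·cos 24.302° = 35.551003
roll angle φ = 12.087° = 0.21095795 rad
x = r_b·(cos φ + φ·sin φ) = 35.551003·(0.97783077 + 0.21095795·0.20939671) = 36.333291
y = r_b·(sin φ − φ·cos φ) = 35.551003·(0.20939671 − 0.21095795·0.97783077) = 0.110760

x=36.333291 y=0.110760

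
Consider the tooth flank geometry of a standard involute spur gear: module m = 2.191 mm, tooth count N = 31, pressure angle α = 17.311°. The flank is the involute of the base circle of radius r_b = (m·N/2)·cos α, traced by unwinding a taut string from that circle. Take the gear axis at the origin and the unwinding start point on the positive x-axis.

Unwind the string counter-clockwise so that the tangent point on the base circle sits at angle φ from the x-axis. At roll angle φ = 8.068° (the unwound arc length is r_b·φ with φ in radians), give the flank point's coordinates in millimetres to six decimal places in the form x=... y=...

pitch radius r_p = m·N/2 = 2.191·31/2 = 33.960500
base radius r_b = r_p·cos α = 33.960500·cos 17.311° = 32.422215
roll angle φ = 8.068° = 0.14081316 rad
x = r_b·(cos φ + φ·sin φ) = 32.422215·(0.99010220 + 0.14081316·0.14034828) = 32.742062
y = r_b·(sin φ − φ·cos φ) = 32.422215·(0.14034828 − 0.14081316·0.99010220) = 0.030115

x=32.742062 y=0.030115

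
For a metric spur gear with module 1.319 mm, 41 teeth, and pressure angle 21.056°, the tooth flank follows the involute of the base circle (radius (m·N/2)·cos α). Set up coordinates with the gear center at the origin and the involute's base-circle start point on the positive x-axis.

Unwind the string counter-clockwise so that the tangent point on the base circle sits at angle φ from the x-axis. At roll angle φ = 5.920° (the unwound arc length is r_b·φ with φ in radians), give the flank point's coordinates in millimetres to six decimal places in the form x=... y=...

x=25.368402 y=0.009268

pitch radius r_p = m·N/2 = 1.319·41/2 = 27.039500
base radius r_b = r_p·cos α = 27.039500·cos 21.056° = 25.234065
roll angle φ = 5.920° = 0.10332349 rad
x = r_b·(cos φ + φ·sin φ) = 25.234065·(0.99466688 + 0.10332349·0.10313975) = 25.368402
y = r_b·(sin φ − φ·cos φ) = 25.234065·(0.10313975 − 0.10332349·0.99466688) = 0.009268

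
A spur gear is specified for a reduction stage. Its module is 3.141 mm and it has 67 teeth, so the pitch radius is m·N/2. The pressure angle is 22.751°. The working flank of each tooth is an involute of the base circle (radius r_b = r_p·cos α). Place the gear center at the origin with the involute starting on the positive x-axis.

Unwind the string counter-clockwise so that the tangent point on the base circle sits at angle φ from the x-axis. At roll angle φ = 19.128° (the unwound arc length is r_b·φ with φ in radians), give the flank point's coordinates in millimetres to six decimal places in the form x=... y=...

pitch radius r_p = m·N/2 = 3.141·67/2 = 105.223500
base radius r_b = r_p·cos α = 105.223500·cos 22.751° = 97.036504
roll angle φ = 19.128° = 0.33384658 rad
x = r_b·(cos φ + φ·sin φ) = 97.036504·(0.94478889 + 0.33384658·0.32767965) = 102.294293
y = r_b·(sin φ − φ·cos φ) = 97.036504·(0.32767965 − 0.33384658·0.94478889) = 1.190163

x=102.294293 y=1.190163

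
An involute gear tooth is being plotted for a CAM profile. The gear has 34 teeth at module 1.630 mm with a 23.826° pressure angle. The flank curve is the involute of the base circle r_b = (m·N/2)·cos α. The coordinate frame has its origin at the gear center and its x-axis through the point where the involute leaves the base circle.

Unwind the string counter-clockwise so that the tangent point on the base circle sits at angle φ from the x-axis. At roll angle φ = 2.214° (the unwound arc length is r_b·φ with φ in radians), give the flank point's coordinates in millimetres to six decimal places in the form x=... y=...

x=25.367373 y=0.000487

pitch radius r_p = m·N/2 = 1.630·34/2 = 27.710000
base radius r_b = r_p·cos α = 27.710000·cos 23.826° = 25.348455
roll angle φ = 2.214° = 0.03864159 rad
x = r_b·(cos φ + φ·sin φ) = 25.348455·(0.99925351 + 0.03864159·0.03863197) = 25.367373
y = r_b·(sin φ − φ·cos φ) = 25.348455·(0.03863197 − 0.03864159·0.99925351) = 0.000487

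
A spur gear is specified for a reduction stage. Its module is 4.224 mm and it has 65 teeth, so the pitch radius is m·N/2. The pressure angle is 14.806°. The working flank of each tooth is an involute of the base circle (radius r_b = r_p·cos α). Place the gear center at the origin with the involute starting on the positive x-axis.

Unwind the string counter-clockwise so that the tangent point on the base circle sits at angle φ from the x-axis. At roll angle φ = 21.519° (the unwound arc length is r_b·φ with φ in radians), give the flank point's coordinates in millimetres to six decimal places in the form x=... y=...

x=141.755080 y=2.310899

pitch radius r_p = m·N/2 = 4.224·65/2 = 137.280000
base radius r_b = r_p·cos α = 137.280000·cos 14.806° = 132.721842
roll angle φ = 21.519° = 0.37557740 rad
x = r_b·(cos φ + φ·sin φ) = 132.721842·(0.93029598 + 0.37557740·0.36680974) = 141.755080
y = r_b·(sin φ − φ·cos φ) = 132.721842·(0.36680974 − 0.37557740·0.93029598) = 2.310899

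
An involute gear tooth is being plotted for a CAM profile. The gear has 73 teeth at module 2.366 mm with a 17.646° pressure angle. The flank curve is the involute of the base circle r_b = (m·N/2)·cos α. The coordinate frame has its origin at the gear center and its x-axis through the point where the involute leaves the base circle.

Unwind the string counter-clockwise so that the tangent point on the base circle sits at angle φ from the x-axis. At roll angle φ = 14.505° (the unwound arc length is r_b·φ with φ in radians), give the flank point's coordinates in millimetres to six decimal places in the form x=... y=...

x=84.890660 y=0.442237

pitch radius r_p = m·N/2 = 2.366·73/2 = 86.359000
base radius r_b = r_p·cos α = 86.359000·cos 17.646° = 82.295602
roll angle φ = 14.505° = 0.25316001 rad
x = r_b·(cos φ + φ·sin φ) = 82.295602·(0.96812579 + 0.25316001·0.25046449) = 84.890660
y = r_b·(sin φ − φ·cos φ) = 82.295602·(0.25046449 − 0.25316001·0.96812579) = 0.442237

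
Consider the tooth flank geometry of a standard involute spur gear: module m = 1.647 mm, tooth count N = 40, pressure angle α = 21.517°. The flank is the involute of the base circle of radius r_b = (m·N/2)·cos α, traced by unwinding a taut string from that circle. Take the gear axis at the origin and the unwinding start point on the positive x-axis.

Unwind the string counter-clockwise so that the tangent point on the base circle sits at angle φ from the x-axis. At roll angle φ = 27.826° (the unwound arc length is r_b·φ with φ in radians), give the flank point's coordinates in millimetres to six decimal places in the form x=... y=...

x=34.047960 y=1.142709

pitch radius r_p = m·N/2 = 1.647·40/2 = 32.940000
base radius r_b = r_p·cos α = 32.940000·cos 21.517° = 30.644371
roll angle φ = 27.826° = 0.48565532 rad
x = r_b·(cos φ + φ·sin φ) = 30.644371·(0.88436924 + 0.48565532·0.46678800) = 34.047960
y = r_b·(sin φ − φ·cos φ) = 30.644371·(0.46678800 − 0.48565532·0.88436924) = 1.142709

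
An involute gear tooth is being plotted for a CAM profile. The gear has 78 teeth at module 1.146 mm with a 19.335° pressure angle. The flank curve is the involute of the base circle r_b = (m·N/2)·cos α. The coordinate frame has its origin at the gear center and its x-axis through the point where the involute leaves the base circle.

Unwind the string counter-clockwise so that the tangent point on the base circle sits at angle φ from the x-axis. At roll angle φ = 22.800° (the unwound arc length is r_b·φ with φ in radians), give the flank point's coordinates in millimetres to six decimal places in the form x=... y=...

pitch radius r_p = m·N/2 = 1.146·78/2 = 44.694000
base radius r_b = r_p·cos α = 44.694000·cos 19.335° = 42.173208
roll angle φ = 22.800° = 0.39793507 rad
x = r_b·(cos φ + φ·sin φ) = 42.173208·(0.92186315 + 0.39793507·0.38751559) = 45.381290
y = r_b·(sin φ − φ·cos φ) = 42.173208·(0.38751559 − 0.39793507·0.92186315) = 0.871885

x=45.381290 y=0.871885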